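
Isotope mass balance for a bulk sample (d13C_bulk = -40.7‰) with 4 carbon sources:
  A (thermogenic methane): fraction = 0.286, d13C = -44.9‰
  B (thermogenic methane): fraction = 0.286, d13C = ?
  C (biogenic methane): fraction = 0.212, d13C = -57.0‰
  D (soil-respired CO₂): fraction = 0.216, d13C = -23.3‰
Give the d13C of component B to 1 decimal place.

Isotope mass balance: δ_bulk = Σ fᵢ·δᵢ.
-40.7 = 0.286×(-44.9) + 0.286×δ_B + 0.212×(-57.0) + 0.216×(-23.3)
0.286·δ_B = -40.7 − (-29.958) = -10.742
δ_B = -10.742 / 0.286 = -37.56‰

-37.6‰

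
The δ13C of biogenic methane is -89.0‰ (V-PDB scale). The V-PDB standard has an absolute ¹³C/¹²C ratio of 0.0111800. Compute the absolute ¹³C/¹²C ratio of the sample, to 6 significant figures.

R_sample = R_standard × (δ13C/1000 + 1)
R_sample = 0.0111800 × (-89.0/1000 + 1) = 0.0111800 × 0.911000
R_sample = 0.0101850

0.0101850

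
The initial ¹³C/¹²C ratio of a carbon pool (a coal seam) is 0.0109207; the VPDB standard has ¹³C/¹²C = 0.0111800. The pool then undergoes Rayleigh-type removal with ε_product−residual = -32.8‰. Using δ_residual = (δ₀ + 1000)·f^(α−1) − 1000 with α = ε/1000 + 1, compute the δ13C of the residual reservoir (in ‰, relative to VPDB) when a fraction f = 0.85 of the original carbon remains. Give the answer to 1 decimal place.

δ₀ = (0.0109207/0.0111800 − 1)×1000 = (0.976807 − 1)×1000 = -23.193‰
α − 1 = ε/1000 = -0.0328
f^(α−1) = 0.85^(-0.0328) = 1.005345
δ_res = (-23.193 + 1000) × 1.005345 − 1000 = 982.028 − 1000 = -17.97‰

-18.0‰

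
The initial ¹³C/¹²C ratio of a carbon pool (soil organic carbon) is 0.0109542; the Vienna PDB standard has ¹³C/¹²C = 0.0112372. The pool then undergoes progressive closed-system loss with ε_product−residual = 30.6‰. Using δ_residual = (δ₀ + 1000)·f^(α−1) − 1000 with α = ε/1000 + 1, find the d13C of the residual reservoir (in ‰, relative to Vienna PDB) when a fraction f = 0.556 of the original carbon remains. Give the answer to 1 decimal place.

-42.5‰

δ₀ = (0.0109542/0.0112372 − 1)×1000 = (0.974816 − 1)×1000 = -25.184‰
α − 1 = ε/1000 = 0.0306
f^(α−1) = 0.556^(0.0306) = 0.982199
δ_res = (-25.184 + 1000) × 0.982199 − 1000 = 957.463 − 1000 = -42.54‰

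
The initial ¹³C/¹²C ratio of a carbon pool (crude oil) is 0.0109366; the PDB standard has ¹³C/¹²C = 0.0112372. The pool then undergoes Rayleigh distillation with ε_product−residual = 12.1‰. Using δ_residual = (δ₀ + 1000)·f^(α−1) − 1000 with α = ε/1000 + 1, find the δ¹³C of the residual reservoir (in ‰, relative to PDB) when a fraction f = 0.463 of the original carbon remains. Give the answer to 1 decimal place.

δ₀ = (0.0109366/0.0112372 − 1)×1000 = (0.973250 − 1)×1000 = -26.750‰
α − 1 = ε/1000 = 0.0121
f^(α−1) = 0.463^(0.0121) = 0.990726
δ_res = (-26.750 + 1000) × 0.990726 − 1000 = 964.224 − 1000 = -35.78‰

-35.8‰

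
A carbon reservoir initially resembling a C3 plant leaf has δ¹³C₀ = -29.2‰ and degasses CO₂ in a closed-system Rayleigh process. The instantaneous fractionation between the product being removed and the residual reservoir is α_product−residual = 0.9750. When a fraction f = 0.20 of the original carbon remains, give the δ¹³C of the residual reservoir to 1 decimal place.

Rayleigh residual: δ_res = (δ₀ + 1000)·f^(α−1) − 1000
α − 1 = -0.02500
f^(α−1) = 0.20^(-0.02500) = 1.041056
δ_res = (-29.2 + 1000) × 1.041056 − 1000 = 1010.658 − 1000 = 10.66‰

10.7‰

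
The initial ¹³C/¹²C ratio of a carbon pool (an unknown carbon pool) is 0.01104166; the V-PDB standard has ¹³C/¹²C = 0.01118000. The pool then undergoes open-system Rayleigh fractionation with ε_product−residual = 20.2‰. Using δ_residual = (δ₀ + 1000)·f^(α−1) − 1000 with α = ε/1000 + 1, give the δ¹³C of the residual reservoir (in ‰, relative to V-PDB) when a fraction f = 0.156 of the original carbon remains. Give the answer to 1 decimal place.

-48.8‰

δ₀ = (0.01104166/0.01118000 − 1)×1000 = (0.987626 − 1)×1000 = -12.374‰
α − 1 = ε/1000 = 0.0202
f^(α−1) = 0.156^(0.0202) = 0.963166
δ_res = (-12.374 + 1000) × 0.963166 − 1000 = 951.248 − 1000 = -48.75‰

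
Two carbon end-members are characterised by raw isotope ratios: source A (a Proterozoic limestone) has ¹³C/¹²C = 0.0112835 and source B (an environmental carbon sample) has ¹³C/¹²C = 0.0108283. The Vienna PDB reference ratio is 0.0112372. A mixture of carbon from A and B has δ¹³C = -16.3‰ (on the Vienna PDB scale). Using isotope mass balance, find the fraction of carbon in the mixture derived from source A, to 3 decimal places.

δ_A = (0.0112835/0.0112372 − 1)×1000 = (1.004120 − 1)×1000 = 4.120‰
δ_B = (0.0108283/0.0112372 − 1)×1000 = (0.963612 − 1)×1000 = -36.388‰
f_A = (δ_mix − δ_B)/(δ_A − δ_B) = (-16.3 − (-36.388))/(4.120 − (-36.388))
f_A = 20.088 / 40.508 = 0.4959

0.496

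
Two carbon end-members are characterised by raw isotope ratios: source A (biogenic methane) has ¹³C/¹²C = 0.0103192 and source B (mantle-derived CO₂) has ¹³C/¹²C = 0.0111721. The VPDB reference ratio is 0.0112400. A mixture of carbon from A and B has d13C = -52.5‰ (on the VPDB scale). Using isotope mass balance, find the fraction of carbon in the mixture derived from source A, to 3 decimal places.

0.612

δ_A = (0.0103192/0.0112400 − 1)×1000 = (0.918078 − 1)×1000 = -81.922‰
δ_B = (0.0111721/0.0112400 − 1)×1000 = (0.993959 − 1)×1000 = -6.041‰
f_A = (δ_mix − δ_B)/(δ_A − δ_B) = (-52.5 − (-6.041))/(-81.922 − (-6.041))
f_A = -46.459 / -75.881 = 0.6123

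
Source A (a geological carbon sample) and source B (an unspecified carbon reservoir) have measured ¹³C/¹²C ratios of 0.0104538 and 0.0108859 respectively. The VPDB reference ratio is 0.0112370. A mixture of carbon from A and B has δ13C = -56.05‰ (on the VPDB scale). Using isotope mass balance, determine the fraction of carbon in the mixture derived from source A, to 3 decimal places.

δ_A = (0.0104538/0.0112370 − 1)×1000 = (0.930302 − 1)×1000 = -69.698‰
δ_B = (0.0108859/0.0112370 − 1)×1000 = (0.968755 − 1)×1000 = -31.245‰
f_A = (δ_mix − δ_B)/(δ_A − δ_B) = (-56.05 − (-31.245))/(-69.698 − (-31.245))
f_A = -24.805 / -38.453 = 0.6451

0.645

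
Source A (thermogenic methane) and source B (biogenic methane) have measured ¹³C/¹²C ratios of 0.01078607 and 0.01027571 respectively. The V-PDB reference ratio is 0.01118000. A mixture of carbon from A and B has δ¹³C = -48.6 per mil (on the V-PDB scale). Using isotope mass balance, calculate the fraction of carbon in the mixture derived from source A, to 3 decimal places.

δ_A = (0.01078607/0.01118000 − 1)×1000 = (0.964765 − 1)×1000 = -35.235 per mil
δ_B = (0.01027571/0.01118000 − 1)×1000 = (0.919115 − 1)×1000 = -80.885 per mil
f_A = (δ_mix − δ_B)/(δ_A − δ_B) = (-48.6 − (-80.885))/(-35.235 − (-80.885))
f_A = 32.285 / 45.649 = 0.7072

0.707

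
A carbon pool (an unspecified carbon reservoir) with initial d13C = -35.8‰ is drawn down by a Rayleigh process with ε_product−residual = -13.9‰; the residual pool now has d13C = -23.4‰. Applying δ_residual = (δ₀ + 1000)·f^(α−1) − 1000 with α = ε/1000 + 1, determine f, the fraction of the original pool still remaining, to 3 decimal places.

0.399

α − 1 = ε/1000 = -0.0139
(δ_res + 1000)/(δ₀ + 1000) = (-23.4 + 1000)/(-35.8 + 1000) = 976.6/964.2 = 1.012860
f = 1.012860^(1/-0.0139) = exp(ln(1.012860)/-0.0139) = exp(0.01278/-0.0139)
f = exp(-0.9193) = 0.3988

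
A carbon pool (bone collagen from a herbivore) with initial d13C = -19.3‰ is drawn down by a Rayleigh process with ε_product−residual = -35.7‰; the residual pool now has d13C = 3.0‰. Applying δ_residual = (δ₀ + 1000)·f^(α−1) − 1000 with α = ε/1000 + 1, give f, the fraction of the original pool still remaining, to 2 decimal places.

α − 1 = ε/1000 = -0.0357
(δ_res + 1000)/(δ₀ + 1000) = (3.0 + 1000)/(-19.3 + 1000) = 1003.0/980.7 = 1.022739
f = 1.022739^(1/-0.0357) = exp(ln(1.022739)/-0.0357) = exp(0.02248/-0.0357)
f = exp(-0.6298) = 0.5327

0.53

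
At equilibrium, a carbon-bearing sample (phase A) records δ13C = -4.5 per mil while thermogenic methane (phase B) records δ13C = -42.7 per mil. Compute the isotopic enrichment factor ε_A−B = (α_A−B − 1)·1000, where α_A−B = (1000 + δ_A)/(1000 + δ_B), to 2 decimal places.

39.90 per mil

α_A−B = (1000 + -4.5) / (1000 + -42.7) = 995.5 / 957.3 = 1.039904
ε_A−B = (1.039904 − 1) × 1000 = 39.904 per mil
(The approximation ε ≈ δ_A − δ_B would give 38.2 per mil.)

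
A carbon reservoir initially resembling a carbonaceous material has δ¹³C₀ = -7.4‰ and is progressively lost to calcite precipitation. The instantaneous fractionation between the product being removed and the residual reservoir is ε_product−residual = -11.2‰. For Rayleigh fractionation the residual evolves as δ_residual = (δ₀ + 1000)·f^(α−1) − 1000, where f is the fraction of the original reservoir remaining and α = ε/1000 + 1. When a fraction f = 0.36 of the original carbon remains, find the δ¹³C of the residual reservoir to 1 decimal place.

4.0‰

Rayleigh residual: δ_res = (δ₀ + 1000)·f^(α−1) − 1000
α = ε/1000 + 1 = 0.98880, so α − 1 = -0.01120
f^(α−1) = 0.36^(-0.01120) = 1.011508
δ_res = (-7.4 + 1000) × 1.011508 − 1000 = 1004.023 − 1000 = 4.02‰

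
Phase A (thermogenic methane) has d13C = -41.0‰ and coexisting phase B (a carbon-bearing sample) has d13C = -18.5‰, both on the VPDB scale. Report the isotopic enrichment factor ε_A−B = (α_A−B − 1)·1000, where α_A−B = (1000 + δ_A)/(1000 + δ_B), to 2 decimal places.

α_A−B = (1000 + -41.0) / (1000 + -18.5) = 959.0 / 981.5 = 0.977076
ε_A−B = (0.977076 − 1) × 1000 = -22.924‰
(The approximation ε ≈ δ_A − δ_B would give -22.5‰.)

-22.92‰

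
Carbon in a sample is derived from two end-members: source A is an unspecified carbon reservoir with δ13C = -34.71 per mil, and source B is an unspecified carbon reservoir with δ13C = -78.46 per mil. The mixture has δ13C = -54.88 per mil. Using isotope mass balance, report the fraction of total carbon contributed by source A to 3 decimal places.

0.539

δ_mix = f_A·δ_A + (1 − f_A)·δ_B  ⇒  f_A = (δ_mix − δ_B)/(δ_A − δ_B)
f_A = (-54.88 − (-78.46)) / (-34.71 − (-78.46))
f_A = 23.58 / 43.75 = 0.5390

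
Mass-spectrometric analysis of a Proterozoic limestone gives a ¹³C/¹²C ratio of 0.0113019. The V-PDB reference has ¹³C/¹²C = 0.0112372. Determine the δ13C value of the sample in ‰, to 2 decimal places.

δ13C = (R_sample / R_standard − 1) × 1000
R_sample / R_standard = 0.0113019 / 0.0112372 = 1.005758
δ13C = (1.005758 − 1) × 1000 = 5.758‰

5.76‰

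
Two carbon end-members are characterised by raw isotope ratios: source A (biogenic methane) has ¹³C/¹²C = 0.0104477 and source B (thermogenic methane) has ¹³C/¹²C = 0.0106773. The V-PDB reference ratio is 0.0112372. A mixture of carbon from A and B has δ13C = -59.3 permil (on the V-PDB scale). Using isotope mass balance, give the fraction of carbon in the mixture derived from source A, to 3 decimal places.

0.464

δ_A = (0.0104477/0.0112372 − 1)×1000 = (0.929742 − 1)×1000 = -70.258 permil
δ_B = (0.0106773/0.0112372 − 1)×1000 = (0.950174 − 1)×1000 = -49.826 permil
f_A = (δ_mix − δ_B)/(δ_A − δ_B) = (-59.3 − (-49.826))/(-70.258 − (-49.826))
f_A = -9.474 / -20.432 = 0.4637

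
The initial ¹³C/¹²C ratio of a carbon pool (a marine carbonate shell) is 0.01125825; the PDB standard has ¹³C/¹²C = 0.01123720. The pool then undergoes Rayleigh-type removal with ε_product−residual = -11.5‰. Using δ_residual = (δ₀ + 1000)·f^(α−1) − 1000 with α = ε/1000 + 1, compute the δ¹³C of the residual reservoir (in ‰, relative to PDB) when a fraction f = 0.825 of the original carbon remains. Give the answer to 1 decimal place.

δ₀ = (0.01125825/0.01123720 − 1)×1000 = (1.001873 − 1)×1000 = 1.873‰
α − 1 = ε/1000 = -0.0115
f^(α−1) = 0.825^(-0.0115) = 1.002215
δ_res = (1.873 + 1000) × 1.002215 − 1000 = 1004.092 − 1000 = 4.09‰

4.1‰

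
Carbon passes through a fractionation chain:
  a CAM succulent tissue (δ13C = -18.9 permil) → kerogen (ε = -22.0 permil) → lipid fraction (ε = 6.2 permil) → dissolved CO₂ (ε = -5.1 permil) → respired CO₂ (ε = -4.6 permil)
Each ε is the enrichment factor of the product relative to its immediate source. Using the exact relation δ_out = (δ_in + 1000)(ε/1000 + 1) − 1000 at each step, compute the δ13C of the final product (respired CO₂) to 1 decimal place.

step 1: δ = (-18.90 + 1000)·(-22.0/1000 + 1) − 1000 = -40.48 permil
step 2: δ = (-40.48 + 1000)·(6.2/1000 + 1) − 1000 = -34.54 permil
step 3: δ = (-34.54 + 1000)·(-5.1/1000 + 1) − 1000 = -39.46 permil
step 4: δ = (-39.46 + 1000)·(-4.6/1000 + 1) − 1000 = -43.88 permil

-43.9 permil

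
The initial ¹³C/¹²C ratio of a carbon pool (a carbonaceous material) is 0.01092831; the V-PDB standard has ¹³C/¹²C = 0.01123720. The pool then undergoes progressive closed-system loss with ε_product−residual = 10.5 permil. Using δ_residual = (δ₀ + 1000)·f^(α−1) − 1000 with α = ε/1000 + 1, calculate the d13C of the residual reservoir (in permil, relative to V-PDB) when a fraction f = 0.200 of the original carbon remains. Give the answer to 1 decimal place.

δ₀ = (0.01092831/0.01123720 − 1)×1000 = (0.972512 − 1)×1000 = -27.488 permil
α − 1 = ε/1000 = 0.0105
f^(α−1) = 0.200^(0.0105) = 0.983243
δ_res = (-27.488 + 1000) × 0.983243 − 1000 = 956.215 − 1000 = -43.78 permil

-43.8 permil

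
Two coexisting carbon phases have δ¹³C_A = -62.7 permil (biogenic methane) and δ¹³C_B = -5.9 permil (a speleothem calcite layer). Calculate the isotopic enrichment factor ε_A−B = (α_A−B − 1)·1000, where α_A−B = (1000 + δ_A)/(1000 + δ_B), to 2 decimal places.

-57.14 permil

α_A−B = (1000 + -62.7) / (1000 + -5.9) = 937.3 / 994.1 = 0.942863
ε_A−B = (0.942863 − 1) × 1000 = -57.137 permil
(The approximation ε ≈ δ_A − δ_B would give -56.8 permil.)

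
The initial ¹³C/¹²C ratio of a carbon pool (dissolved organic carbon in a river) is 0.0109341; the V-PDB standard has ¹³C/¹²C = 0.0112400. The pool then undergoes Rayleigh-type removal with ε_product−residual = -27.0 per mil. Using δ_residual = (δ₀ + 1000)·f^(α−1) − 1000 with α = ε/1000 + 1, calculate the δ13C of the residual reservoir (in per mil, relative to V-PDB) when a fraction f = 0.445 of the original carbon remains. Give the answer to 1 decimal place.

δ₀ = (0.0109341/0.0112400 − 1)×1000 = (0.972785 − 1)×1000 = -27.215 per mil
α − 1 = ε/1000 = -0.0270
f^(α−1) = 0.445^(-0.0270) = 1.022102
δ_res = (-27.215 + 1000) × 1.022102 − 1000 = 994.285 − 1000 = -5.71 per mil

-5.7 per mil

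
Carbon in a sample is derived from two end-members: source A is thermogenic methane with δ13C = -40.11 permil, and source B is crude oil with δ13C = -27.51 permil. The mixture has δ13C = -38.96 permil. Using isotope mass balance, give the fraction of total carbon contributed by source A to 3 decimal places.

δ_mix = f_A·δ_A + (1 − f_A)·δ_B  ⇒  f_A = (δ_mix − δ_B)/(δ_A − δ_B)
f_A = (-38.96 − (-27.51)) / (-40.11 − (-27.51))
f_A = -11.45 / -12.60 = 0.9087

0.909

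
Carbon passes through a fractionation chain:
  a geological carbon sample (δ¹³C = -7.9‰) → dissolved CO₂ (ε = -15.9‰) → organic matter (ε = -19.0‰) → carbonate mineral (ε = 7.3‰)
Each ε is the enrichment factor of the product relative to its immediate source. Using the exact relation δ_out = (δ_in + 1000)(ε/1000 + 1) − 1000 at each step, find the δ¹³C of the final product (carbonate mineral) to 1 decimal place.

-35.2‰

step 1: δ = (-7.90 + 1000)·(-15.9/1000 + 1) − 1000 = -23.67‰
step 2: δ = (-23.67 + 1000)·(-19.0/1000 + 1) − 1000 = -42.22‰
step 3: δ = (-42.22 + 1000)·(7.3/1000 + 1) − 1000 = -35.23‰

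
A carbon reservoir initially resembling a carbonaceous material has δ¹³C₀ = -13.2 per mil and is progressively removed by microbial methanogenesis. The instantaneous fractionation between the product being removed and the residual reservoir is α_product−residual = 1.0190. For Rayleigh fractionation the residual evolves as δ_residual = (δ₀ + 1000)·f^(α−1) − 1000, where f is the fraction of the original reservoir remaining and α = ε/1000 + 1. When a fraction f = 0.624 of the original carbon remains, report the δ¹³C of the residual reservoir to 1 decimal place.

-22.0 per mil

Rayleigh residual: δ_res = (δ₀ + 1000)·f^(α−1) − 1000
α − 1 = 0.01900
f^(α−1) = 0.624^(0.01900) = 0.991080
δ_res = (-13.2 + 1000) × 0.991080 − 1000 = 977.997 − 1000 = -22.00 per mil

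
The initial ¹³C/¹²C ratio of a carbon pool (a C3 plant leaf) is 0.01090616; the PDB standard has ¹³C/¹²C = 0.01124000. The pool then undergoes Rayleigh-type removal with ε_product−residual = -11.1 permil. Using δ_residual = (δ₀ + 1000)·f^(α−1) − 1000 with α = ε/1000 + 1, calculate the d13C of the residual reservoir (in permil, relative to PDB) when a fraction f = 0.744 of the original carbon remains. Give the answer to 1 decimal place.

-26.5 permil

δ₀ = (0.01090616/0.01124000 − 1)×1000 = (0.970299 − 1)×1000 = -29.701 permil
α − 1 = ε/1000 = -0.0111
f^(α−1) = 0.744^(-0.0111) = 1.003288
δ_res = (-29.701 + 1000) × 1.003288 − 1000 = 973.489 − 1000 = -26.51 permil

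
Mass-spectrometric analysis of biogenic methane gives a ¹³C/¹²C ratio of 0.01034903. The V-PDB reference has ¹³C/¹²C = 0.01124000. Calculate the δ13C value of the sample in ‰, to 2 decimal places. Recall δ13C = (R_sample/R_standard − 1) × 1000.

δ13C = (R_sample / R_standard − 1) × 1000
R_sample / R_standard = 0.01034903 / 0.01124000 = 0.920732
δ13C = (0.920732 − 1) × 1000 = -79.268‰

-79.27‰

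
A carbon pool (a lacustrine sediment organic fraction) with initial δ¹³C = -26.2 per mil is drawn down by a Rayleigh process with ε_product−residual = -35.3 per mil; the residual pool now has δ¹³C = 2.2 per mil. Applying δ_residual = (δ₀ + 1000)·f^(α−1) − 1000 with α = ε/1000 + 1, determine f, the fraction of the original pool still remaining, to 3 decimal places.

0.443

α − 1 = ε/1000 = -0.0353
(δ_res + 1000)/(δ₀ + 1000) = (2.2 + 1000)/(-26.2 + 1000) = 1002.2/973.8 = 1.029164
f = 1.029164^(1/-0.0353) = exp(ln(1.029164)/-0.0353) = exp(0.02875/-0.0353)
f = exp(-0.8144) = 0.4429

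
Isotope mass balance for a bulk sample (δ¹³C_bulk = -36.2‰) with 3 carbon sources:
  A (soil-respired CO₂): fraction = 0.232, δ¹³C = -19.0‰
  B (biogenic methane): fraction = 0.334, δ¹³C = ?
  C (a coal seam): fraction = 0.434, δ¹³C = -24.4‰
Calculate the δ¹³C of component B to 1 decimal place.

Isotope mass balance: δ_bulk = Σ fᵢ·δᵢ.
-36.2 = 0.232×(-19.0) + 0.334×δ_B + 0.434×(-24.4)
0.334·δ_B = -36.2 − (-14.998) = -21.202
δ_B = -21.202 / 0.334 = -63.48‰

-63.5‰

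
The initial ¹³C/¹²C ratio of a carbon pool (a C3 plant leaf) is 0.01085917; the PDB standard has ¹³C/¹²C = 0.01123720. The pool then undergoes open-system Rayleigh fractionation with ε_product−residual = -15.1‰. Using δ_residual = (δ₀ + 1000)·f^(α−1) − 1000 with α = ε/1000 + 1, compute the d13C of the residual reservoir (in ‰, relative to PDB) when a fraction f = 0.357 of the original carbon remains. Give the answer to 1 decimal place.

δ₀ = (0.01085917/0.01123720 − 1)×1000 = (0.966359 − 1)×1000 = -33.641‰
α − 1 = ε/1000 = -0.0151
f^(α−1) = 0.357^(-0.0151) = 1.015675
δ_res = (-33.641 + 1000) × 1.015675 − 1000 = 981.507 − 1000 = -18.49‰

-18.5‰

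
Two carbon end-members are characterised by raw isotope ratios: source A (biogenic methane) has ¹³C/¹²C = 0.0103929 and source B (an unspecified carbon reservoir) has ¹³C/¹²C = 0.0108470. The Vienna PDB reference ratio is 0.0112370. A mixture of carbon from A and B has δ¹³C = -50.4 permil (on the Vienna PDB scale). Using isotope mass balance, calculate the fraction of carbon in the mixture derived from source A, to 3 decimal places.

δ_A = (0.0103929/0.0112370 − 1)×1000 = (0.924882 − 1)×1000 = -75.118 permil
δ_B = (0.0108470/0.0112370 − 1)×1000 = (0.965293 − 1)×1000 = -34.707 permil
f_A = (δ_mix − δ_B)/(δ_A − δ_B) = (-50.4 − (-34.707))/(-75.118 − (-34.707))
f_A = -15.693 / -40.411 = 0.3883

0.388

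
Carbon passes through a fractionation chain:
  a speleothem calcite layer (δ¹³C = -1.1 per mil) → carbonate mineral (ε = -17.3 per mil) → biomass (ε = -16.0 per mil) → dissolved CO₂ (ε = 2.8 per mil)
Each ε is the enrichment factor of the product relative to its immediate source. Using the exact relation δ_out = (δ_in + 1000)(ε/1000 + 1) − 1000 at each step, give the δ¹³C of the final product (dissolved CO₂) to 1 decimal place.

-31.4 per mil

step 1: δ = (-1.10 + 1000)·(-17.3/1000 + 1) − 1000 = -18.38 per mil
step 2: δ = (-18.38 + 1000)·(-16.0/1000 + 1) − 1000 = -34.09 per mil
step 3: δ = (-34.09 + 1000)·(2.8/1000 + 1) − 1000 = -31.38 per mil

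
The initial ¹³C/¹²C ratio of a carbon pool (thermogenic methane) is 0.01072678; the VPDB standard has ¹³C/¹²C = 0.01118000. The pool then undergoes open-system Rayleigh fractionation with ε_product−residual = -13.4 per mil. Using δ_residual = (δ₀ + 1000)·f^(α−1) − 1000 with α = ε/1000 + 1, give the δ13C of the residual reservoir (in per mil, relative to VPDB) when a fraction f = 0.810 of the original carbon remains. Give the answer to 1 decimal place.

δ₀ = (0.01072678/0.01118000 − 1)×1000 = (0.959462 − 1)×1000 = -40.538 per mil
α − 1 = ε/1000 = -0.0134
f^(α−1) = 0.810^(-0.0134) = 1.002828
δ_res = (-40.538 + 1000) × 1.002828 − 1000 = 962.175 − 1000 = -37.83 per mil

-37.8 per mil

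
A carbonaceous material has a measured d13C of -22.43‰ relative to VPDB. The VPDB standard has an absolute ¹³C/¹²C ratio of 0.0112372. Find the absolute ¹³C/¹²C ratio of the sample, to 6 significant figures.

R_sample = R_standard × (d13C/1000 + 1)
R_sample = 0.0112372 × (-22.43/1000 + 1) = 0.0112372 × 0.977570
R_sample = 0.0109851

0.0109851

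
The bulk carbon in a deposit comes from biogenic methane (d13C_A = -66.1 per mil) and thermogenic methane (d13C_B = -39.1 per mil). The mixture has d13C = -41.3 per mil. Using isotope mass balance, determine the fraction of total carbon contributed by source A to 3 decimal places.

δ_mix = f_A·δ_A + (1 − f_A)·δ_B  ⇒  f_A = (δ_mix − δ_B)/(δ_A − δ_B)
f_A = (-41.3 − (-39.1)) / (-66.1 − (-39.1))
f_A = -2.2 / -27.0 = 0.0815

0.081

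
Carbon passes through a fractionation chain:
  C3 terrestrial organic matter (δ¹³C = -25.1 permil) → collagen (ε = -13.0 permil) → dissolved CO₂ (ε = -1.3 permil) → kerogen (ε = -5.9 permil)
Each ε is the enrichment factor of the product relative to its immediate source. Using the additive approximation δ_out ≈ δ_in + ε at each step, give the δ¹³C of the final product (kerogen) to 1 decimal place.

-45.3 permil

step 1: δ ≈ -25.1 + (-13.0) = -38.1 permil
step 2: δ ≈ -38.1 + (-1.3) = -39.4 permil
step 3: δ ≈ -39.4 + (-5.9) = -45.3 permil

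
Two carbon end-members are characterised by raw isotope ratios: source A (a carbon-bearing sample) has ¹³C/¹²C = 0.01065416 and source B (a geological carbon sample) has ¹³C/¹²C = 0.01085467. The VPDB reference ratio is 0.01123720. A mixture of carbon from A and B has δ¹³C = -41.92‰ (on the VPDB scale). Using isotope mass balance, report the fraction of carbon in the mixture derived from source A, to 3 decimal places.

δ_A = (0.01065416/0.01123720 − 1)×1000 = (0.948115 − 1)×1000 = -51.885‰
δ_B = (0.01085467/0.01123720 − 1)×1000 = (0.965959 − 1)×1000 = -34.041‰
f_A = (δ_mix − δ_B)/(δ_A − δ_B) = (-41.92 − (-34.041))/(-51.885 − (-34.041))
f_A = -7.879 / -17.843 = 0.4415

0.442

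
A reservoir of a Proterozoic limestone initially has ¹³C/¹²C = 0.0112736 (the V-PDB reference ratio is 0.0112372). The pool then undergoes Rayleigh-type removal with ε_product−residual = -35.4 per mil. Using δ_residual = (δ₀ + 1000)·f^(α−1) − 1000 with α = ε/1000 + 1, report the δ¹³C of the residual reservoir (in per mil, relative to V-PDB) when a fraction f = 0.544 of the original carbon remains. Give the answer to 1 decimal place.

25.1 per mil

δ₀ = (0.0112736/0.0112372 − 1)×1000 = (1.003239 − 1)×1000 = 3.239 per mil
α − 1 = ε/1000 = -0.0354
f^(α−1) = 0.544^(-0.0354) = 1.021786
δ_res = (3.239 + 1000) × 1.021786 − 1000 = 1025.095 − 1000 = 25.10 per mil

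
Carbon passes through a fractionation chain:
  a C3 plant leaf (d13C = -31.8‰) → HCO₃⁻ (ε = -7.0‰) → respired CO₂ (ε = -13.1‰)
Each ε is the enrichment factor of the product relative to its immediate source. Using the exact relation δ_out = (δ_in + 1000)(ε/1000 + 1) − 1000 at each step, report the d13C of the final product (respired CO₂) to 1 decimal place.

step 1: δ = (-31.80 + 1000)·(-7.0/1000 + 1) − 1000 = -38.58‰
step 2: δ = (-38.58 + 1000)·(-13.1/1000 + 1) − 1000 = -51.17‰

-51.2‰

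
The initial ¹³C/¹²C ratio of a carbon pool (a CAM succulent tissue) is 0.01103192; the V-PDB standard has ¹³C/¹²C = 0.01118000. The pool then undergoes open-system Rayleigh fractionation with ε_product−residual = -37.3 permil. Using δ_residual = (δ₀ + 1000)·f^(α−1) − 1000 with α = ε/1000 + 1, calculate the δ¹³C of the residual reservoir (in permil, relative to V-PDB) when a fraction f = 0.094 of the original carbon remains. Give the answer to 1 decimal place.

δ₀ = (0.01103192/0.01118000 − 1)×1000 = (0.986755 − 1)×1000 = -13.245 permil
α − 1 = ε/1000 = -0.0373
f^(α−1) = 0.094^(-0.0373) = 1.092200
δ_res = (-13.245 + 1000) × 1.092200 − 1000 = 1077.734 − 1000 = 77.73 permil

77.7 permil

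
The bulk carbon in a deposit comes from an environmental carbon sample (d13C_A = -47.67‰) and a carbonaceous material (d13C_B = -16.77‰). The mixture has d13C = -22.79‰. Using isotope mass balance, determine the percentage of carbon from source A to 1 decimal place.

19.5%

δ_mix = f_A·δ_A + (1 − f_A)·δ_B  ⇒  f_A = (δ_mix − δ_B)/(δ_A − δ_B)
f_A = (-22.79 − (-16.77)) / (-47.67 − (-16.77))
f_A = -6.02 / -30.90 = 0.1948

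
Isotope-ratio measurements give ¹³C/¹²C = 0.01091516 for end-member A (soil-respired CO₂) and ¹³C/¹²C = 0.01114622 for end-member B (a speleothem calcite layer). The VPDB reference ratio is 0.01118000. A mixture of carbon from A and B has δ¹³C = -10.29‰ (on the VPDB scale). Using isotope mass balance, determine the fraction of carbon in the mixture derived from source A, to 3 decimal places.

0.352

δ_A = (0.01091516/0.01118000 − 1)×1000 = (0.976311 − 1)×1000 = -23.689‰
δ_B = (0.01114622/0.01118000 − 1)×1000 = (0.996979 − 1)×1000 = -3.021‰
f_A = (δ_mix − δ_B)/(δ_A − δ_B) = (-10.29 − (-3.021))/(-23.689 − (-3.021))
f_A = -7.269 / -20.667 = 0.3517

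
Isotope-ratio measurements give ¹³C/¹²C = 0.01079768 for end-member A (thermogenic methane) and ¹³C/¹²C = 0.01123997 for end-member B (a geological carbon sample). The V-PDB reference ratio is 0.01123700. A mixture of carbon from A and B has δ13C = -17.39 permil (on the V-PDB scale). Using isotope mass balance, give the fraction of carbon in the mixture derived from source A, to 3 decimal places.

δ_A = (0.01079768/0.01123700 − 1)×1000 = (0.960904 − 1)×1000 = -39.096 permil
δ_B = (0.01123997/0.01123700 − 1)×1000 = (1.000264 − 1)×1000 = 0.264 permil
f_A = (δ_mix − δ_B)/(δ_A − δ_B) = (-17.39 − (0.264))/(-39.096 − (0.264))
f_A = -17.654 / -39.360 = 0.4485

0.449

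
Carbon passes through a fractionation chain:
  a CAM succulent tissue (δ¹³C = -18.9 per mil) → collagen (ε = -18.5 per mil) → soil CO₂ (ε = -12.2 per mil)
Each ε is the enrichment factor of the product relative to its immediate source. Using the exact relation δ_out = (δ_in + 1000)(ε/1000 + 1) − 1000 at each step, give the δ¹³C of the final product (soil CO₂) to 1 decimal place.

-48.8 per mil

step 1: δ = (-18.90 + 1000)·(-18.5/1000 + 1) − 1000 = -37.05 per mil
step 2: δ = (-37.05 + 1000)·(-12.2/1000 + 1) − 1000 = -48.80 per mil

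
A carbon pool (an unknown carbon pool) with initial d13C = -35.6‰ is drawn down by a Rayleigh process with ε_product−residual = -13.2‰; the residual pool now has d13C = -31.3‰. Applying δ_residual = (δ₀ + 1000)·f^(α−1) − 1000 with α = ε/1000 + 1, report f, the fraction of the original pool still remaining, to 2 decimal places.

0.71

α − 1 = ε/1000 = -0.0132
(δ_res + 1000)/(δ₀ + 1000) = (-31.3 + 1000)/(-35.6 + 1000) = 968.7/964.4 = 1.004459
f = 1.004459^(1/-0.0132) = exp(ln(1.004459)/-0.0132) = exp(0.00445/-0.0132)
f = exp(-0.3370) = 0.7139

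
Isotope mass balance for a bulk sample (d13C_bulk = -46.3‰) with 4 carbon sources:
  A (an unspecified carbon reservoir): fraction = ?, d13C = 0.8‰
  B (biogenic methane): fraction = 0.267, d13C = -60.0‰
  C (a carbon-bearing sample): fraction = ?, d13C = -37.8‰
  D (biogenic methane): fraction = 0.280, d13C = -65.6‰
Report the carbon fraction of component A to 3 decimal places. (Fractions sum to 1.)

Let f_A and f_C be the unknown fractions; fractions sum to 1 so f_A + f_C = 0.453.
Mass balance: Σ fᵢ·δᵢ = δ_bulk ⇒ f_A·(0.8) + f_C·(-37.8) = -46.3 − (-34.388) = -11.912
Substitute f_C = 0.453 − f_A:
f_A·(0.8 − -37.8) = -11.912 − 0.453×(-37.8) = 5.211
f_A = 5.211 / 38.6 = 0.1350

0.135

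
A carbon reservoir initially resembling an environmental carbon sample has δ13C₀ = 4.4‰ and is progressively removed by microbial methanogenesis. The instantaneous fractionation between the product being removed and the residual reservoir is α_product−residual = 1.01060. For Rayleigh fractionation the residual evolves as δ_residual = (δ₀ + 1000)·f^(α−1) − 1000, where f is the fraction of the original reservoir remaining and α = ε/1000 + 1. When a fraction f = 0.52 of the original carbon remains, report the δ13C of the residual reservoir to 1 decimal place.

-2.5‰

Rayleigh residual: δ_res = (δ₀ + 1000)·f^(α−1) − 1000
α − 1 = 0.01060
f^(α−1) = 0.52^(0.01060) = 0.993092
δ_res = (4.4 + 1000) × 0.993092 − 1000 = 997.462 − 1000 = -2.54‰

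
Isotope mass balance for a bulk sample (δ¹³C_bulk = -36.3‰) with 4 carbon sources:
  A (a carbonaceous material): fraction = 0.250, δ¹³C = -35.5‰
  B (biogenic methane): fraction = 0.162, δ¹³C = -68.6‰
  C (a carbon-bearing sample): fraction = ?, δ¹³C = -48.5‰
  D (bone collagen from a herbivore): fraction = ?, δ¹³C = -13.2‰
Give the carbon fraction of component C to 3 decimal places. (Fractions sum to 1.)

0.242

Let f_C and f_D be the unknown fractions; fractions sum to 1 so f_C + f_D = 0.588.
Mass balance: Σ fᵢ·δᵢ = δ_bulk ⇒ f_C·(-48.5) + f_D·(-13.2) = -36.3 − (-19.988) = -16.312
Substitute f_D = 0.588 − f_C:
f_C·(-48.5 − -13.2) = -16.312 − 0.588×(-13.2) = -8.550
f_C = -8.550 / -35.3 = 0.2422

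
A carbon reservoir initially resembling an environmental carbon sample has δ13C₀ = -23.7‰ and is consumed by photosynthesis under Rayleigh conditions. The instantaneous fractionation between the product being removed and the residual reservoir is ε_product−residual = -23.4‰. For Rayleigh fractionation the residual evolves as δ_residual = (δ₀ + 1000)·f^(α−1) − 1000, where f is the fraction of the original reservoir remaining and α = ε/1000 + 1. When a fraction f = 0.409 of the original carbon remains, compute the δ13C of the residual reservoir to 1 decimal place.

-3.1‰

Rayleigh residual: δ_res = (δ₀ + 1000)·f^(α−1) − 1000
α = ε/1000 + 1 = 0.97660, so α − 1 = -0.02340
f^(α−1) = 0.409^(-0.02340) = 1.021141
δ_res = (-23.7 + 1000) × 1.021141 − 1000 = 996.940 − 1000 = -3.06‰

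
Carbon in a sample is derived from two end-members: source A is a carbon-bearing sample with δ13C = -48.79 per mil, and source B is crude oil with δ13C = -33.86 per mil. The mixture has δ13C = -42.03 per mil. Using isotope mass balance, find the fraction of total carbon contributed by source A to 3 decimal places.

0.547

δ_mix = f_A·δ_A + (1 − f_A)·δ_B  ⇒  f_A = (δ_mix − δ_B)/(δ_A − δ_B)
f_A = (-42.03 − (-33.86)) / (-48.79 − (-33.86))
f_A = -8.17 / -14.93 = 0.5472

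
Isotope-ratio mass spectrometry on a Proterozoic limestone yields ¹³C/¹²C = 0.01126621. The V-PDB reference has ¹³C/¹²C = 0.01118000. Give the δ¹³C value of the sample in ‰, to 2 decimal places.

7.71‰

δ¹³C = (R_sample / R_standard − 1) × 1000
R_sample / R_standard = 0.01126621 / 0.01118000 = 1.007711
δ¹³C = (1.007711 − 1) × 1000 = 7.711‰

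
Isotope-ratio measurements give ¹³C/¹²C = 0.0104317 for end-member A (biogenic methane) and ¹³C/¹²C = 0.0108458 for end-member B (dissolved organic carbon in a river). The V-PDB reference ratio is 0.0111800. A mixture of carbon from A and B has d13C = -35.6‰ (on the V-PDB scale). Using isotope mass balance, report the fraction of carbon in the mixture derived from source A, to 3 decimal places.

δ_A = (0.0104317/0.0111800 − 1)×1000 = (0.933068 − 1)×1000 = -66.932‰
δ_B = (0.0108458/0.0111800 − 1)×1000 = (0.970107 − 1)×1000 = -29.893‰
f_A = (δ_mix − δ_B)/(δ_A − δ_B) = (-35.6 − (-29.893))/(-66.932 − (-29.893))
f_A = -5.707 / -37.039 = 0.1541

0.154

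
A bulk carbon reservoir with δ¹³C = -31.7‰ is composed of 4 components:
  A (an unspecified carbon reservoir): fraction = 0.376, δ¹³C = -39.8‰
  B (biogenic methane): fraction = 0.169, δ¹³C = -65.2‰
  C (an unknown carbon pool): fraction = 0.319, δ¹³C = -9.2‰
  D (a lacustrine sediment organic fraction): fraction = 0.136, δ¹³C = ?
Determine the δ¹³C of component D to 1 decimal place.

Isotope mass balance: δ_bulk = Σ fᵢ·δᵢ.
-31.7 = 0.376×(-39.8) + 0.169×(-65.2) + 0.319×(-9.2) + 0.136×δ_D
0.136·δ_D = -31.7 − (-28.918) = -2.782
δ_D = -2.782 / 0.136 = -20.45‰

-20.5‰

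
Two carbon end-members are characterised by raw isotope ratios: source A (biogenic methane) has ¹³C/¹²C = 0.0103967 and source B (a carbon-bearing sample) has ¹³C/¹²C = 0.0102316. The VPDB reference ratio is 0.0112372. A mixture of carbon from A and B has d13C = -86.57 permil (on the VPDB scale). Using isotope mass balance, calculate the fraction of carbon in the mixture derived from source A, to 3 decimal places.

0.199

δ_A = (0.0103967/0.0112372 − 1)×1000 = (0.925204 − 1)×1000 = -74.796 permil
δ_B = (0.0102316/0.0112372 − 1)×1000 = (0.910512 − 1)×1000 = -89.488 permil
f_A = (δ_mix − δ_B)/(δ_A − δ_B) = (-86.57 − (-89.488))/(-74.796 − (-89.488))
f_A = 2.918 / 14.692 = 0.1986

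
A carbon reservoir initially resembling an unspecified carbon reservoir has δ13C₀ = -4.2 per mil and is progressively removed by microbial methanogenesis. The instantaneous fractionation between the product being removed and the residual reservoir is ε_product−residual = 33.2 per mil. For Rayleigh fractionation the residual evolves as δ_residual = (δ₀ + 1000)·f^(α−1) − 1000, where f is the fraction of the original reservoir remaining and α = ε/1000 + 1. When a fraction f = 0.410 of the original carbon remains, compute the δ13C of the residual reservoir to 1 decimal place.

Rayleigh residual: δ_res = (δ₀ + 1000)·f^(α−1) − 1000
α = ε/1000 + 1 = 1.03320, so α − 1 = 0.03320
f^(α−1) = 0.410^(0.03320) = 0.970833
δ_res = (-4.2 + 1000) × 0.970833 − 1000 = 966.755 − 1000 = -33.24 per mil

-33.2 per mil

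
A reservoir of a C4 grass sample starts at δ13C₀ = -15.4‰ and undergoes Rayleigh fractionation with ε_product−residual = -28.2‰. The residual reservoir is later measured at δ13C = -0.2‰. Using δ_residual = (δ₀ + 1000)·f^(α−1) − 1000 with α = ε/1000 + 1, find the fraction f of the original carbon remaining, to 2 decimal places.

α − 1 = ε/1000 = -0.0282
(δ_res + 1000)/(δ₀ + 1000) = (-0.2 + 1000)/(-15.4 + 1000) = 999.8/984.6 = 1.015438
f = 1.015438^(1/-0.0282) = exp(ln(1.015438)/-0.0282) = exp(0.01532/-0.0282)
f = exp(-0.5433) = 0.5809

0.58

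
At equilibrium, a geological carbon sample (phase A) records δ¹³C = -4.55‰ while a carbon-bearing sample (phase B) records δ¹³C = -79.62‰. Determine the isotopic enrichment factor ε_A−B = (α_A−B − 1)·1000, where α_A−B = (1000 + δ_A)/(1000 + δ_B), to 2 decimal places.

81.56‰

α_A−B = (1000 + -4.55) / (1000 + -79.62) = 995.45 / 920.38 = 1.081564
ε_A−B = (1.081564 − 1) × 1000 = 81.564‰
(The approximation ε ≈ δ_A − δ_B would give 75.07‰.)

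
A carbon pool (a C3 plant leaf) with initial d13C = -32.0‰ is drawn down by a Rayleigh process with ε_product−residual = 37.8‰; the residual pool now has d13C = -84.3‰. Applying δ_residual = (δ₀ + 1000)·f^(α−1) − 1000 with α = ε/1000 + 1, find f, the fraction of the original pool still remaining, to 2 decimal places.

0.23

α − 1 = ε/1000 = 0.0378
(δ_res + 1000)/(δ₀ + 1000) = (-84.3 + 1000)/(-32.0 + 1000) = 915.7/968.0 = 0.945971
f = 0.945971^(1/0.0378) = exp(ln(0.945971)/0.0378) = exp(-0.05554/0.0378)
f = exp(-1.4694) = 0.2301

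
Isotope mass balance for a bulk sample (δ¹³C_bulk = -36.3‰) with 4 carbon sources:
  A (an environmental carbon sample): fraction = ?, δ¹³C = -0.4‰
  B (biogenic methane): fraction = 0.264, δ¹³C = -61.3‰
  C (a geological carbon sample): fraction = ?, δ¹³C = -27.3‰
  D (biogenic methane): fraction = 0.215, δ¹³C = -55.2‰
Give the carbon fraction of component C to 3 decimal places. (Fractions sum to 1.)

0.299

Let f_C and f_A be the unknown fractions; fractions sum to 1 so f_C + f_A = 0.521.
Mass balance: Σ fᵢ·δᵢ = δ_bulk ⇒ f_C·(-27.3) + f_A·(-0.4) = -36.3 − (-28.051) = -8.249
Substitute f_A = 0.521 − f_C:
f_C·(-27.3 − -0.4) = -8.249 − 0.521×(-0.4) = -8.040
f_C = -8.040 / -26.9 = 0.2989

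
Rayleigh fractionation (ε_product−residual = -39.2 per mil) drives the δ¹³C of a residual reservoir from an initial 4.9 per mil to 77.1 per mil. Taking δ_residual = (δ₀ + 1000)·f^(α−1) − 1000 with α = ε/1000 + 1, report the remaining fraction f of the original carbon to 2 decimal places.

α − 1 = ε/1000 = -0.0392
(δ_res + 1000)/(δ₀ + 1000) = (77.1 + 1000)/(4.9 + 1000) = 1077.1/1004.9 = 1.071848
f = 1.071848^(1/-0.0392) = exp(ln(1.071848)/-0.0392) = exp(0.06938/-0.0392)
f = exp(-1.7700) = 0.1703

0.17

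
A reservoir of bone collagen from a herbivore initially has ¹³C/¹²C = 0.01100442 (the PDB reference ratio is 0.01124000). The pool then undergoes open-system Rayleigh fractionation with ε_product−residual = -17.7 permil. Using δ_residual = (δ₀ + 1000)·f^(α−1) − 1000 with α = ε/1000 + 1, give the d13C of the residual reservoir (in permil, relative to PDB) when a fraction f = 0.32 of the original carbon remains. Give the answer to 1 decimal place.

δ₀ = (0.01100442/0.01124000 − 1)×1000 = (0.979041 − 1)×1000 = -20.959 permil
α − 1 = ε/1000 = -0.0177
f^(α−1) = 0.32^(-0.0177) = 1.020373
δ_res = (-20.959 + 1000) × 1.020373 − 1000 = 998.987 − 1000 = -1.01 permil

-1.0 permil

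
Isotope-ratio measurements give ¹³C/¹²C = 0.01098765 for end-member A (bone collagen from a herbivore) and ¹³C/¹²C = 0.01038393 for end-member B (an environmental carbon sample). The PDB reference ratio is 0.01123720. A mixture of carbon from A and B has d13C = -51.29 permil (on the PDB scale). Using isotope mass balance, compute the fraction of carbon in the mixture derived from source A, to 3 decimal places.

δ_A = (0.01098765/0.01123720 − 1)×1000 = (0.977793 − 1)×1000 = -22.207 permil
δ_B = (0.01038393/0.01123720 − 1)×1000 = (0.924067 − 1)×1000 = -75.933 permil
f_A = (δ_mix − δ_B)/(δ_A − δ_B) = (-51.29 − (-75.933))/(-22.207 − (-75.933))
f_A = 24.643 / 53.725 = 0.4587

0.459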